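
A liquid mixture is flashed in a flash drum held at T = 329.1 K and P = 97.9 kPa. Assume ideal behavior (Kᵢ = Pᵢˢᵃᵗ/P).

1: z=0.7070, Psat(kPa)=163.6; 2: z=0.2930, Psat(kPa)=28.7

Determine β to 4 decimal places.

β = 0.5636

Raoult's law: Kᵢ = Pᵢˢᵃᵗ/P = Pᵢˢᵃᵗ/97.9.
  K_1 = 163.6/97.9 = 1.671093, K_2 = 28.7/97.9 = 0.293156
Binary case is linear: z₁(K₁−1)(1+β(K₂−1)) + z₂(K₂−1)(1+β(K₁−1)) = 0
⇒ β = [z₁(K₁−1)+z₂(K₂−1)] / [−(K₁−1)(K₂−1)] = 0.26736/0.47436 = 0.5636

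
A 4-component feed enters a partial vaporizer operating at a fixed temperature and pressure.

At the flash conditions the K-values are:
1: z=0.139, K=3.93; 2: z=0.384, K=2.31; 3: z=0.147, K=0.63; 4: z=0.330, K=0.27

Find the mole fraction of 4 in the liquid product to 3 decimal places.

x_4 = 0.535

Let β = V/F and solve Σ zᵢ(Kᵢ−1)/(1+β(Kᵢ−1)) = 0.
g(0) = ΣzᵢKᵢ − 1 = 0.615 and g(1) = 1 − Σzᵢ/Kᵢ = -0.657, so a root lies in (0, 1).
Iterate (Newton) starting at β = 0.35:
  β = 0.350: g = 0.1599, g' = -0.944 → β = 0.519
  β = 0.519: g = 0.0056, g' = -0.908 → β = 0.525
Converged at β = 0.525.
Compositions from xᵢ = zᵢ/(1+β(Kᵢ−1)), yᵢ = Kᵢxᵢ:
  1: x = 0.055, y = 0.215
  2: x = 0.227, y = 0.525
  3: x = 0.182, y = 0.115
  4: x = 0.535, y = 0.145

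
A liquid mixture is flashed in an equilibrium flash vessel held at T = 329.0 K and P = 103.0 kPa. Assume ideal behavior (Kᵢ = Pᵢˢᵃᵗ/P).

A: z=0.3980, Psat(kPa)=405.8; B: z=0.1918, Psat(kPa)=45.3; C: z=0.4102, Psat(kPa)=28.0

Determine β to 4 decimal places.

Raoult's law: Kᵢ = Pᵢˢᵃᵗ/P = Pᵢˢᵃᵗ/103.0.
  K_A = 405.8/103.0 = 3.939806, K_B = 45.3/103.0 = 0.439806, K_C = 28.0/103.0 = 0.271845
Let β = V/F and solve Σ zᵢ(Kᵢ−1)/(1+β(Kᵢ−1)) = 0.
Check two-phase: ΣzᵢKᵢ = 1.7639 > 1 and Σzᵢ/Kᵢ = 2.0461 > 1, so g(0) = 0.7639 > 0 and g(1) = -1.0461 < 0.
Iterate (Newton) starting at β = 0.5:
  β = 0.5000: g = -0.14522, g' = -1.2178 → β = 0.3807
  β = 0.3807: g = 0.00224, g' = -1.2794 → β = 0.3825
Converged at β = 0.3825.

β = 0.3825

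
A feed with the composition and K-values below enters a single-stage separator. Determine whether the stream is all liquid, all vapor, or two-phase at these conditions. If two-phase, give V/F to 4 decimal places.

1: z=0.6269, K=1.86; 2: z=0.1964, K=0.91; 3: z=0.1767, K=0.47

ΣzᵢKᵢ = 1.4278; Σzᵢ/Kᵢ = 0.9288.
Since Σzᵢ/Kᵢ < 1 the mixture is above its dew point — single vapor phase.

all vapor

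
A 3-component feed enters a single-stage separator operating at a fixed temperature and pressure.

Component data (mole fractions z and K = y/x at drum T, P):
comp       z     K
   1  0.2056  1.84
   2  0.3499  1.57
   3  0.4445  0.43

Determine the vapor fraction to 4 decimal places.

ψ = 0.3068

Rachford–Rice: g(ψ) = Σ zᵢ(Kᵢ−1)/(1+ψ(Kᵢ−1)) = 0.
Feasibility: ΣzᵢKᵢ = 1.1188, Σzᵢ/Kᵢ = 1.3683 — both > 1, two phases present.
Newton iteration, ψ⁰ = 0.5:
  ψ = 0.5000: g = -0.07753, g' = -0.4233 → ψ = 0.3168
  ψ = 0.3168: g = -0.00388, g' = -0.3871 → ψ = 0.3068
Converged at ψ = 0.3068.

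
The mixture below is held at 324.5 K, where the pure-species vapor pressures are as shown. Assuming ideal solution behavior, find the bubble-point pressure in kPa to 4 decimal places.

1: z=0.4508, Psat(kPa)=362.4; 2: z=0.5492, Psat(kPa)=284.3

At the bubble point ψ → 0, so ΣzᵢKᵢ = 1 with Kᵢ = Pᵢˢᵃᵗ/P ⇒ P = ΣzᵢPᵢˢᵃᵗ.
P = 0.4508·362.4 + 0.5492·284.3 = 319.5075 kPa

Pbub = 319.5075 kPa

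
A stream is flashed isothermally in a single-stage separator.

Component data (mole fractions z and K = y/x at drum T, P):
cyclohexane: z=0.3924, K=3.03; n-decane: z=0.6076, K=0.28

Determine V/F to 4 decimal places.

Binary case is linear: z₁(K₁−1)(1+V/F(K₂−1)) + z₂(K₂−1)(1+V/F(K₁−1)) = 0
⇒ V/F = [z₁(K₁−1)+z₂(K₂−1)] / [−(K₁−1)(K₂−1)] = 0.35910/1.46160 = 0.2457

V/F = 0.2457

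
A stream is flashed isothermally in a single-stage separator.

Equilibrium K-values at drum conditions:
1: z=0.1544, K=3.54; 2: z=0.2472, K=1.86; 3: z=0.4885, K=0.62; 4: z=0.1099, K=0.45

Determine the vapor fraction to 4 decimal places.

Rachford–Rice: g(ψ) = Σ zᵢ(Kᵢ−1)/(1+ψ(Kᵢ−1)) = 0.
Feasibility: ΣzᵢKᵢ = 1.3587, Σzᵢ/Kᵢ = 1.2086 — both > 1, two phases present.
Newton iteration, ψ⁰ = 0.6:
  ψ = 0.6000: g = -0.03506, g' = -0.4283 → ψ = 0.5182
  ψ = 0.5182: g = 0.00071, g' = -0.4476 → ψ = 0.5197
Converged at ψ = 0.5197.

ψ = 0.5197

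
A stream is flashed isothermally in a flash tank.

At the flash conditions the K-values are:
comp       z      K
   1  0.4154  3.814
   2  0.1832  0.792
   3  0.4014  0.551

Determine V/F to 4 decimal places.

Rachford–Rice: g(V/F) = Σ zᵢ(Kᵢ−1)/(1+V/F(Kᵢ−1)) = 0.
Check two-phase: ΣzᵢKᵢ = 1.9506 > 1 and Σzᵢ/Kᵢ = 1.0687 > 1, so g(0) = 0.9506 > 0 and g(1) = -0.0687 < 0.
Newton iteration, V/F⁰ = 0.5:
  V/F = 0.5000: g = 0.21071, g' = -0.7122 → V/F = 0.7959
  V/F = 0.7959: g = 0.03473, g' = -0.5207 → V/F = 0.8625
  V/F = 0.8625: g = 0.00049, g' = -0.5074 → V/F = 0.8635
Converged at V/F = 0.8635.

V/F = 0.8635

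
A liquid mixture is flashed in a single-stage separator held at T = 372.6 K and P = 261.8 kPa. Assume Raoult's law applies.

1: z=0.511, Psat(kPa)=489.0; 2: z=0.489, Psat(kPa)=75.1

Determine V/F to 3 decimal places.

Raoult's law: Kᵢ = Pᵢˢᵃᵗ/P = Pᵢˢᵃᵗ/261.8.
  K_1 = 489.0/261.8 = 1.86784, K_2 = 75.1/261.8 = 0.28686
Binary case is linear: z₁(K₁−1)(1+V/F(K₂−1)) + z₂(K₂−1)(1+V/F(K₁−1)) = 0
⇒ V/F = [z₁(K₁−1)+z₂(K₂−1)] / [−(K₁−1)(K₂−1)] = 0.0947/0.6189 = 0.153

V/F = 0.153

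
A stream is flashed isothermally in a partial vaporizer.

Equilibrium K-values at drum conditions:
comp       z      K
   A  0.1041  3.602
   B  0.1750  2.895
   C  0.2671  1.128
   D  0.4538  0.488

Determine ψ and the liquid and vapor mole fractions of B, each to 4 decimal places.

Rachford–Rice: g(ψ) = Σ zᵢ(Kᵢ−1)/(1+ψ(Kᵢ−1)) = 0.
Feasibility: ΣzᵢKᵢ = 1.4043, Σzᵢ/Kᵢ = 1.2561 — both > 1, two phases present.
Iterate (Newton) starting at ψ = 0.5:
  ψ = 0.5000: g = 0.00784, g' = -0.5176 → ψ = 0.5151
  ψ = 0.5151: g = 0.00004, g' = -0.5129 → ψ = 0.5152
Converged at ψ = 0.5152.
Compositions from xᵢ = zᵢ/(1+ψ(Kᵢ−1)), yᵢ = Kᵢxᵢ:
  A: x = 0.0445, y = 0.1602
  B: x = 0.0885, y = 0.2563
  C: x = 0.2506, y = 0.2826
  D: x = 0.6164, y = 0.3008

ψ = 0.5152, x_B = 0.0885, y_B = 0.2563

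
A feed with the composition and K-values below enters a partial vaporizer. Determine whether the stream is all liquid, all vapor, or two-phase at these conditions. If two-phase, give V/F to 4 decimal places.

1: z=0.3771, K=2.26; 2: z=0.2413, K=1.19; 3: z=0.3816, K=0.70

ΣzᵢKᵢ = 1.4065; Σzᵢ/Kᵢ = 0.9148.
Since Σzᵢ/Kᵢ < 1 the mixture is above its dew point — single vapor phase.

all vapor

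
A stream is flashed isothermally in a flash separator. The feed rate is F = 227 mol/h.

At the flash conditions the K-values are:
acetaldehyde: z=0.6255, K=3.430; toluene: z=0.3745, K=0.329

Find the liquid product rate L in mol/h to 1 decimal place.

L = 50.4 mol/h

Rachford–Rice: g(V/F) = Σ zᵢ(Kᵢ−1)/(1+V/F(Kᵢ−1)) = 0.
Check two-phase: ΣzᵢKᵢ = 2.2687 > 1 and Σzᵢ/Kᵢ = 1.3207 > 1, so g(0) = 1.2687 > 0 and g(1) = -0.3207 < 0.
Newton–Raphson from V/F = 0.6:
  V/F = 0.6000: g = 0.19774, g' = -1.0838 → V/F = 0.7824
  V/F = 0.7824: g = -0.00517, g' = -1.1862 → V/F = 0.7781
Converged at V/F = 0.7781.
Then V = V/F·F = 0.7781·227 = 176.6 mol/h and L = F − V = 50.4 mol/h.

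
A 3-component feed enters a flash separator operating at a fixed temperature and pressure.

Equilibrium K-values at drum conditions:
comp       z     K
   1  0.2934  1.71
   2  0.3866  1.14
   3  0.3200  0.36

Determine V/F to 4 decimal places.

Material balance + equilibrium reduce to Σ zᵢ(Kᵢ−1)/(1+V/F(Kᵢ−1)) = 0.
Feasibility: ΣzᵢKᵢ = 1.0576, Σzᵢ/Kᵢ = 1.3996 — both > 1, two phases present.
Newton–Raphson from V/F = 0.42:
  V/F = 0.4200: g = -0.06851, g' = -0.3397 → V/F = 0.2183
  V/F = 0.2183: g = -0.00519, g' = -0.2951 → V/F = 0.2007
Converged at V/F = 0.2007.

V/F = 0.2007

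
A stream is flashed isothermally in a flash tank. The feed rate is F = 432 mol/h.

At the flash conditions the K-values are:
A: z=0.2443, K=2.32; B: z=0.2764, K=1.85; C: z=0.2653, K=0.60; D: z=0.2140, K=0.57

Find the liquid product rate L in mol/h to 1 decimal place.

Material balance + equilibrium reduce to Σ zᵢ(Kᵢ−1)/(1+ψ(Kᵢ−1)) = 0.
Check two-phase: ΣzᵢKᵢ = 1.3593 > 1 and Σzᵢ/Kᵢ = 1.0723 > 1, so g(0) = 0.3593 > 0 and g(1) = -0.0723 < 0.
Newton–Raphson from ψ = 0.68:
  ψ = 0.6800: g = 0.04301, g' = -0.3575 → ψ = 0.8003
  ψ = 0.8003: g = 0.00025, g' = -0.3552 → ψ = 0.8010
Converged at ψ = 0.8010.
Then V = ψ·F = 0.8010·432 = 346.0 mol/h and L = F − V = 86.0 mol/h.

L = 86.0 mol/h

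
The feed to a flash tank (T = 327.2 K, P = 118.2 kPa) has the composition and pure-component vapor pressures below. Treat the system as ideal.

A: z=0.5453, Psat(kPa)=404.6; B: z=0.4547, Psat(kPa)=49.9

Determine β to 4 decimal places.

Raoult's law: Kᵢ = Pᵢˢᵃᵗ/P = Pᵢˢᵃᵗ/118.2.
  K_A = 404.6/118.2 = 3.423012, K_B = 49.9/118.2 = 0.422166
Let β = V/F and solve Σ zᵢ(Kᵢ−1)/(1+β(Kᵢ−1)) = 0.
Check two-phase: ΣzᵢKᵢ = 2.0585 > 1 and Σzᵢ/Kᵢ = 1.2364 > 1, so g(0) = 1.0585 > 0 and g(1) = -0.2364 < 0.
Binary case is linear: z₁(K₁−1)(1+β(K₂−1)) + z₂(K₂−1)(1+β(K₁−1)) = 0
⇒ β = [z₁(K₁−1)+z₂(K₂−1)] / [−(K₁−1)(K₂−1)] = 1.05853/1.40010 = 0.7560

β = 0.7560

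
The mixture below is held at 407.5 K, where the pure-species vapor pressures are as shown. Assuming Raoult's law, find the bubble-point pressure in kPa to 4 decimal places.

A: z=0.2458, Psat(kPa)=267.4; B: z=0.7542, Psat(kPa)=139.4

Pbub = 170.8624 kPa

At the bubble point ψ → 0, so ΣzᵢKᵢ = 1 with Kᵢ = Pᵢˢᵃᵗ/P ⇒ P = ΣzᵢPᵢˢᵃᵗ.
P = 0.2458·267.4 + 0.7542·139.4 = 170.8624 kPa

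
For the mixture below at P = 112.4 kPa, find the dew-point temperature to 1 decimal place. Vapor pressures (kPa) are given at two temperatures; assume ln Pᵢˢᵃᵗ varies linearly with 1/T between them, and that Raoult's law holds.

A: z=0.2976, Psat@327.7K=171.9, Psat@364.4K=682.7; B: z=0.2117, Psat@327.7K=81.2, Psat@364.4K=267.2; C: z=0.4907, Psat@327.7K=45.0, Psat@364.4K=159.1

Dew-point temperature: Σzᵢ·P/Pᵢˢᵃᵗ(T) = 1. Interpolate ln Pᵢˢᵃᵗ = aᵢ + bᵢ/T.
  T = 327.7 K: ΣzᵢP/Pᵢˢᵃᵗ = 1.7133
  T = 364.4 K: ΣzᵢP/Pᵢˢᵃᵗ = 0.4847
  T = 346.0 K: ΣzᵢP/Pᵢˢᵃᵗ = 0.8825
  T = 336.9 K: ΣzᵢP/Pᵢˢᵃᵗ = 1.2163
  T = 341.4 K: ΣzᵢP/Pᵢˢᵃᵗ = 1.0357
  T = 343.7 K: ΣzᵢP/Pᵢˢᵃᵗ = 0.9555
Interpolating between 341.4 K and 343.7 K gives T ≈ 342.4 K.

T = 342.4 K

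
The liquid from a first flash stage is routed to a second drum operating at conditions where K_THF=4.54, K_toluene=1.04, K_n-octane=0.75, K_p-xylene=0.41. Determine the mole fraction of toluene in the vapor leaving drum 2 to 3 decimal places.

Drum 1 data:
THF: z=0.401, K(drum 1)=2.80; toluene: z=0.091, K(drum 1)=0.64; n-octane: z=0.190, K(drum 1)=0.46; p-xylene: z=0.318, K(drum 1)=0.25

y_toluene (drum 2) = 0.104

Drum 1:
Rachford–Rice: g(ψ₁) = Σ zᵢ(Kᵢ−1)/(1+ψ₁(Kᵢ−1)) = 0.
Check two-phase: ΣzᵢKᵢ = 1.348 > 1 and Σzᵢ/Kᵢ = 1.970 > 1, so g(0) = 0.348 > 0 and g(1) = -0.970 < 0.
Newton–Raphson from ψ₁ = 0.5:
  ψ₁ = 0.500: g = -0.1822, g' = -0.939 → ψ₁ = 0.306
  ψ₁ = 0.306: g = -0.0039, g' = -0.936 → ψ₁ = 0.302
Converged at ψ₁ = 0.302.
Drum-1 compositions:
  THF: x = 0.260, y = 0.727
  toluene: x = 0.102, y = 0.065
  n-octane: x = 0.227, y = 0.104
  p-xylene: x = 0.411, y = 0.103
Drum-2 feed = drum-1 liquid: z₂ = (0.2598, 0.1021, 0.2270, 0.4111).
Drum 2:
Rachford–Rice: g(ψ₂) = Σ zᵢ(Kᵢ−1)/(1+ψ₂(Kᵢ−1)) = 0.
g(0) = ΣzᵢKᵢ − 1 = 0.625 and g(1) = 1 − Σzᵢ/Kᵢ = -0.461, so a root lies in (0, 1).
Newton–Raphson from ψ₂ = 0.66:
  ψ₂ = 0.660: g = -0.1855, g' = -0.697 → ψ₂ = 0.394
  ψ₂ = 0.394: g = 0.0094, g' = -0.829 → ψ₂ = 0.405
Converged at ψ₂ = 0.405.
  THF: x = 0.107, y = 0.485
  toluene: x = 0.100, y = 0.104
  n-octane: x = 0.253, y = 0.189
  p-xylene: x = 0.540, y = 0.221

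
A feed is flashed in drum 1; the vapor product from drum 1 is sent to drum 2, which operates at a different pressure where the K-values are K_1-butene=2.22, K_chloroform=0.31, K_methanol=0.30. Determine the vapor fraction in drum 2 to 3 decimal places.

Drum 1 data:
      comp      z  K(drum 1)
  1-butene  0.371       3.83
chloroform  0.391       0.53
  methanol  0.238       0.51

Drum 1:
Let ψ₁ = V/F and solve Σ zᵢ(Kᵢ−1)/(1+ψ₁(Kᵢ−1)) = 0.
Feasibility: ΣzᵢKᵢ = 1.750, Σzᵢ/Kᵢ = 1.301 — both > 1, two phases present.
Newton iteration, ψ₁⁰ = 0.5:
  ψ₁ = 0.500: g = 0.0401, g' = -0.757 → ψ₁ = 0.553
  ψ₁ = 0.553: g = 0.0011, g' = -0.717 → ψ₁ = 0.554
Converged at ψ₁ = 0.554.
Drum-1 compositions:
  1-butene: x = 0.144, y = 0.553
  chloroform: x = 0.529, y = 0.280
  methanol: x = 0.327, y = 0.167
Drum-2 feed = drum-1 vapor: z₂ = (0.5531, 0.2803, 0.1667).
Drum 2:
Let ψ₂ = V/F and solve Σ zᵢ(Kᵢ−1)/(1+ψ₂(Kᵢ−1)) = 0.
Feasibility: ΣzᵢKᵢ = 1.365, Σzᵢ/Kᵢ = 1.709 — both > 1, two phases present.
Newton–Raphson from ψ₂ = 0.38:
  ψ₂ = 0.380: g = 0.0400, g' = -0.781 → ψ₂ = 0.431
Converged at ψ₂ = 0.431.
  1-butene: x = 0.363, y = 0.805
  chloroform: x = 0.399, y = 0.124
  methanol: x = 0.239, y = 0.072

V/F (drum 2) = 0.431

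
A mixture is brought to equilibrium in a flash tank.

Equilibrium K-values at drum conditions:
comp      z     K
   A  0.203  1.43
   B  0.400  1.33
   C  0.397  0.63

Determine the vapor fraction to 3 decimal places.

Newton–Raphson from ψ = 0.5:
  ψ = 0.500: g = 0.0049, g' = -0.139 → ψ = 0.535
Converged at ψ = 0.535.

ψ = 0.535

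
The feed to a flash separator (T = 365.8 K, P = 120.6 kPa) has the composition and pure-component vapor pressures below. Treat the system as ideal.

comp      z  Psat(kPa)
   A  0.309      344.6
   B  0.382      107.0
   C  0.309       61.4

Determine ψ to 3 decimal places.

Raoult's law: Kᵢ = Pᵢˢᵃᵗ/P = Pᵢˢᵃᵗ/120.6.
  K_A = 344.6/120.6 = 2.85738, K_B = 107.0/120.6 = 0.88723, K_C = 61.4/120.6 = 0.50912
Rachford–Rice: g(ψ) = Σ zᵢ(Kᵢ−1)/(1+ψ(Kᵢ−1)) = 0.
Feasibility: ΣzᵢKᵢ = 1.379, Σzᵢ/Kᵢ = 1.146 — both > 1, two phases present.
Iterate (Newton) starting at ψ = 0.61:
  ψ = 0.610: g = 0.0063, g' = -0.392 → ψ = 0.626
Converged at ψ = 0.626.

ψ = 0.626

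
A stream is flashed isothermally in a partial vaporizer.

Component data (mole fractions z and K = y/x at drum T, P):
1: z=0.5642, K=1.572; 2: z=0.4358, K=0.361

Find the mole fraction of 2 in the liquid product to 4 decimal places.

x_2 = 0.4723

Rachford–Rice: g(ψ) = Σ zᵢ(Kᵢ−1)/(1+ψ(Kᵢ−1)) = 0.
Feasibility: ΣzᵢKᵢ = 1.0442, Σzᵢ/Kᵢ = 1.5661 — both > 1, two phases present.
Binary case is linear: z₁(K₁−1)(1+ψ(K₂−1)) + z₂(K₂−1)(1+ψ(K₁−1)) = 0
⇒ ψ = [z₁(K₁−1)+z₂(K₂−1)] / [−(K₁−1)(K₂−1)] = 0.04425/0.36551 = 0.1211
Compositions from xᵢ = zᵢ/(1+ψ(Kᵢ−1)), yᵢ = Kᵢxᵢ:
  1: x = 0.5277, y = 0.8295
  2: x = 0.4723, y = 0.1705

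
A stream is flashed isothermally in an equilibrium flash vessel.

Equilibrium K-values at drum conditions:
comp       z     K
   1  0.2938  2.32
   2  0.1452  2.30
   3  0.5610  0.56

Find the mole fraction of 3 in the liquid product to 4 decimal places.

x_3 = 0.7491

Newton iteration, ψ⁰ = 0.41:
  ψ = 0.4100: g = 0.07359, g' = -0.4816 → ψ = 0.5628
  ψ = 0.5628: g = 0.00343, g' = -0.4422 → ψ = 0.5706
Converged at ψ = 0.5706.
Compositions from xᵢ = zᵢ/(1+ψ(Kᵢ−1)), yᵢ = Kᵢxᵢ:
  1: x = 0.1676, y = 0.3888
  2: x = 0.0834, y = 0.1917
  3: x = 0.7491, y = 0.4195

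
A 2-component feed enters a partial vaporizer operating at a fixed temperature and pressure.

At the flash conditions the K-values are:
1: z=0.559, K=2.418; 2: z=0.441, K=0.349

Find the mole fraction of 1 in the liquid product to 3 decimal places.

x_1 = 0.315

Rachford–Rice: g(V/F) = Σ zᵢ(Kᵢ−1)/(1+V/F(Kᵢ−1)) = 0.
Check two-phase: ΣzᵢKᵢ = 1.506 > 1 and Σzᵢ/Kᵢ = 1.495 > 1, so g(0) = 0.506 > 0 and g(1) = -0.495 < 0.
Binary case is linear: z₁(K₁−1)(1+V/F(K₂−1)) + z₂(K₂−1)(1+V/F(K₁−1)) = 0
⇒ V/F = [z₁(K₁−1)+z₂(K₂−1)] / [−(K₁−1)(K₂−1)] = 0.5056/0.9231 = 0.548
Compositions from xᵢ = zᵢ/(1+V/F(Kᵢ−1)), yᵢ = Kᵢxᵢ:
  1: x = 0.315, y = 0.761
  2: x = 0.685, y = 0.239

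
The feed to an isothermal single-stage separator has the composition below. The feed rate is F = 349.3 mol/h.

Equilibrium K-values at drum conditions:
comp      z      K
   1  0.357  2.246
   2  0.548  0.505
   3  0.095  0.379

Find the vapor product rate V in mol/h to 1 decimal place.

V = 62.3 mol/h

Let ψ = V/F and solve Σ zᵢ(Kᵢ−1)/(1+ψ(Kᵢ−1)) = 0.
Check two-phase: ΣzᵢKᵢ = 1.115 > 1 and Σzᵢ/Kᵢ = 1.495 > 1, so g(0) = 0.115 > 0 and g(1) = -0.495 < 0.
Newton–Raphson from ψ = 0.5:
  ψ = 0.500: g = -0.1720, g' = -0.525 → ψ = 0.172
  ψ = 0.172: g = 0.0036, g' = -0.582 → ψ = 0.178
Converged at ψ = 0.178.
Then V = ψ·F = 0.1785·349.3 = 62.3 mol/h and L = F − V = 287.0 mol/h.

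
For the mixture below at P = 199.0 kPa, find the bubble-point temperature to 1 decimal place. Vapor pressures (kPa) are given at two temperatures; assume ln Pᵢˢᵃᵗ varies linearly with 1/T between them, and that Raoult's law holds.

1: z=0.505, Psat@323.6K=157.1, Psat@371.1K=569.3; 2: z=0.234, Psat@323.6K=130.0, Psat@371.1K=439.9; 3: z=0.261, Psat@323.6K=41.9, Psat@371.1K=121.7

T = 341.0 K

Bubble-point temperature: ΣzᵢPᵢˢᵃᵗ(T) = P. Interpolate ln Pᵢˢᵃᵗ = aᵢ + bᵢ/T.
  T = 323.6 K: ΣzᵢPᵢˢᵃᵗ = 120.69 kPa
  T = 371.1 K: ΣzᵢPᵢˢᵃᵗ = 422.20 kPa
  T = 347.4 K: ΣzᵢPᵢˢᵃᵗ = 235.80 kPa
  T = 335.5 K: ΣzᵢPᵢˢᵃᵗ = 170.69 kPa
  T = 341.4 K: ΣzᵢPᵢˢᵃᵗ = 200.91 kPa
  T = 338.4 K: ΣzᵢPᵢˢᵃᵗ = 185.06 kPa
  T = 339.9 K: ΣzᵢPᵢˢᵃᵗ = 192.85 kPa
Interpolating between 339.9 K and 341.4 K gives T ≈ 341.0 K.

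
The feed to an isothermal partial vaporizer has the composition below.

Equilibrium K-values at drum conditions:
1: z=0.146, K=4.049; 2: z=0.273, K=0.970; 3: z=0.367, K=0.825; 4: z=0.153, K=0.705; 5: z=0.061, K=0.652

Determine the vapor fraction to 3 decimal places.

ψ = 0.580

Let ψ = V/F and solve Σ zᵢ(Kᵢ−1)/(1+ψ(Kᵢ−1)) = 0.
g(0) = ΣzᵢKᵢ − 1 = 0.306 and g(1) = 1 − Σzᵢ/Kᵢ = -0.073, so a root lies in (0, 1).
Newton–Raphson from ψ = 0.5:
  ψ = 0.500: g = 0.0190, g' = -0.256 → ψ = 0.574
  ψ = 0.574: g = 0.0012, g' = -0.224 → ψ = 0.580
Converged at ψ = 0.580.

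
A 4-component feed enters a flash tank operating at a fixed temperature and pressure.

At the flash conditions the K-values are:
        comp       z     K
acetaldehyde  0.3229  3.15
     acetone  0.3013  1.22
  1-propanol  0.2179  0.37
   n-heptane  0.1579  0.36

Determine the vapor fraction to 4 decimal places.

ψ = 0.5664

Newton iteration, ψ⁰ = 0.34:
  ψ = 0.3400: g = 0.15887, g' = -0.7565 → ψ = 0.5500
  ψ = 0.5500: g = 0.01120, g' = -0.6815 → ψ = 0.5664
Converged at ψ = 0.5664.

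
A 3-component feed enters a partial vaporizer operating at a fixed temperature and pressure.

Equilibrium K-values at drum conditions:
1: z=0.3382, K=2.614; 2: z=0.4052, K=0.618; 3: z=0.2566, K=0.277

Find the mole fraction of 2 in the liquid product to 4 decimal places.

x_2 = 0.4457

Let ψ = V/F and solve Σ zᵢ(Kᵢ−1)/(1+ψ(Kᵢ−1)) = 0.
Feasibility: ΣzᵢKᵢ = 1.2055, Σzᵢ/Kᵢ = 1.7114 — both > 1, two phases present.
Newton iteration, ψ⁰ = 0.33:
  ψ = 0.3300: g = -0.06461, g' = -0.6839 → ψ = 0.2355
  ψ = 0.2355: g = 0.00183, g' = -0.7288 → ψ = 0.2380
Converged at ψ = 0.2380.
Compositions from xᵢ = zᵢ/(1+ψ(Kᵢ−1)), yᵢ = Kᵢxᵢ:
  1: x = 0.2443, y = 0.6387
  2: x = 0.4457, y = 0.2755
  3: x = 0.3099, y = 0.0859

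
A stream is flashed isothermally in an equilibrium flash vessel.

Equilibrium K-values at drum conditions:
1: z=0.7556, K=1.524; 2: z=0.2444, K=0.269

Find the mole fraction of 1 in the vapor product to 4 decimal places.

y_1 = 0.8877

Rachford–Rice: g(V/F) = Σ zᵢ(Kᵢ−1)/(1+V/F(Kᵢ−1)) = 0.
Feasibility: ΣzᵢKᵢ = 1.2173, Σzᵢ/Kᵢ = 1.4044 — both > 1, two phases present.
Newton–Raphson from V/F = 0.5:
  V/F = 0.5000: g = 0.03217, g' = -0.4547 → V/F = 0.5707
  V/F = 0.5707: g = -0.00177, g' = -0.5075 → V/F = 0.5673
  V/F = 0.5673: g = -0.00001, g' = -0.5045 → V/F = 0.5672
Converged at V/F = 0.5672.
Compositions from xᵢ = zᵢ/(1+V/F(Kᵢ−1)), yᵢ = Kᵢxᵢ:
  1: x = 0.5825, y = 0.8877
  2: x = 0.4175, y = 0.1123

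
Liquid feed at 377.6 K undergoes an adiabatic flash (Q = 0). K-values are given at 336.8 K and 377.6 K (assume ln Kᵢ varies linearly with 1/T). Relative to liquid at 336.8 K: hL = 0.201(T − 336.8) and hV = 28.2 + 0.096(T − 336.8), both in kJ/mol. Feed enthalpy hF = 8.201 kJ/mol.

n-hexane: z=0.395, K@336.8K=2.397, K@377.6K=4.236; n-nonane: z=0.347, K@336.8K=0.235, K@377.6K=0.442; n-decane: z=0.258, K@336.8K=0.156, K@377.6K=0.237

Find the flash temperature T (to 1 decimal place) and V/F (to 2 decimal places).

Adiabatic flash: solve Rachford–Rice at each trial T, then check hF = ψ·hV(T) + (1−ψ)·hL(T).
  T = 336.8 K: K = (2.397, 0.235, 0.156), RR gives ψ = 0.061, H_out = 1.732 kJ/mol
  T = 377.6 K: K = (4.236, 0.442, 0.237), RR gives ψ = 0.419, H_out = 18.231 kJ/mol
  T = 357.2 K: K = (3.239, 0.328, 0.195), RR gives ψ = 0.271, H_out = 11.153 kJ/mol
  T = 347.0 K: K = (2.799, 0.279, 0.175), RR gives ψ = 0.179, H_out = 6.915 kJ/mol
  T = 352.1 K: K = (3.014, 0.303, 0.185), RR gives ψ = 0.227, H_out = 9.121 kJ/mol
  T = 349.6 K: K = (2.907, 0.291, 0.180), RR gives ψ = 0.204, H_out = 8.064 kJ/mol
  T = 350.9 K: K = (2.962, 0.297, 0.182), RR gives ψ = 0.217, H_out = 8.619 kJ/mol
Linear interpolation between T = 349.6 (H_out = 8.064) and T = 350.9 (H_out = 8.619) on hF = 8.201 gives T ≈ 349.9 K, at which ψ = 0.21.

T = 349.9 K, V/F = 0.21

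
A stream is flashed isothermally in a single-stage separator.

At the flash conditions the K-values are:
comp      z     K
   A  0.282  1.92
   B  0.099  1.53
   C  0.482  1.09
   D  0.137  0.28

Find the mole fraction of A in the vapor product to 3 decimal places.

y_A = 0.314

Rachford–Rice: g(V/F) = Σ zᵢ(Kᵢ−1)/(1+V/F(Kᵢ−1)) = 0.
Feasibility: ΣzᵢKᵢ = 1.257, Σzᵢ/Kᵢ = 1.143 — both > 1, two phases present.
Newton–Raphson from V/F = 0.65:
  V/F = 0.650: g = 0.0569, g' = -0.363 → V/F = 0.807
  V/F = 0.807: g = -0.0092, g' = -0.500 → V/F = 0.788
Converged at V/F = 0.788.
Compositions from xᵢ = zᵢ/(1+V/F(Kᵢ−1)), yᵢ = Kᵢxᵢ:
  A: x = 0.163, y = 0.314
  B: x = 0.070, y = 0.107
  C: x = 0.450, y = 0.491
  D: x = 0.317, y = 0.089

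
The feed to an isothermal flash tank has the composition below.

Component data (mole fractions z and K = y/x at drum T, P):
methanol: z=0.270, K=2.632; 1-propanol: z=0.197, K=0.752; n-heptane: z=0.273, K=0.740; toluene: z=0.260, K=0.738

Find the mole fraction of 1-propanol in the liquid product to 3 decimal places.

Material balance + equilibrium reduce to Σ zᵢ(Kᵢ−1)/(1+ψ(Kᵢ−1)) = 0.
Feasibility: ΣzᵢKᵢ = 1.253, Σzᵢ/Kᵢ = 1.086 — both > 1, two phases present.
Newton–Raphson from ψ = 0.34:
  ψ = 0.340: g = 0.0774, g' = -0.356 → ψ = 0.558
  ψ = 0.558: g = 0.0112, g' = -0.263 → ψ = 0.600
  ψ = 0.600: g = 0.0003, g' = -0.251 → ψ = 0.601
Converged at ψ = 0.601.
Compositions from xᵢ = zᵢ/(1+ψ(Kᵢ−1)), yᵢ = Kᵢxᵢ:
  methanol: x = 0.136, y = 0.359
  1-propanol: x = 0.232, y = 0.174
  n-heptane: x = 0.324, y = 0.239
  toluene: x = 0.309, y = 0.228

x_1-propanol = 0.232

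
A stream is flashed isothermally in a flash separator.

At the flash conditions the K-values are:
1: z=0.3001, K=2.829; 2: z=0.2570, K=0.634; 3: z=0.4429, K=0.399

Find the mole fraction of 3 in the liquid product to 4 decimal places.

x_3 = 0.5025

Rachford–Rice: g(ψ) = Σ zᵢ(Kᵢ−1)/(1+ψ(Kᵢ−1)) = 0.
Feasibility: ΣzᵢKᵢ = 1.1886, Σzᵢ/Kᵢ = 1.6215 — both > 1, two phases present.
Iterate (Newton) starting at ψ = 0.5:
  ψ = 0.5000: g = -0.20897, g' = -0.6524 → ψ = 0.1797
  ψ = 0.1797: g = 0.01401, g' = -0.8092 → ψ = 0.1970
  ψ = 0.1970: g = 0.00018, g' = -0.7883 → ψ = 0.1972
Converged at ψ = 0.1972.
Compositions from xᵢ = zᵢ/(1+ψ(Kᵢ−1)), yᵢ = Kᵢxᵢ:
  1: x = 0.2205, y = 0.6239
  2: x = 0.2770, y = 0.1756
  3: x = 0.5025, y = 0.2005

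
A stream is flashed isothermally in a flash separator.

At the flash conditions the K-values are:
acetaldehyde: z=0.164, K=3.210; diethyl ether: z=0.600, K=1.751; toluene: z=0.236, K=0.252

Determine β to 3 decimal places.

Material balance + equilibrium reduce to Σ zᵢ(Kᵢ−1)/(1+β(Kᵢ−1)) = 0.
g(0) = ΣzᵢKᵢ − 1 = 0.637 and g(1) = 1 − Σzᵢ/Kᵢ = -0.330, so a root lies in (0, 1).
Iterate (Newton) starting at β = 0.55:
  β = 0.550: g = 0.1826, g' = -0.714 → β = 0.806
  β = 0.806: g = -0.0333, g' = -1.072 → β = 0.775
  β = 0.775: g = -0.0013, g' = -0.991 → β = 0.773
Converged at β = 0.773.

β = 0.773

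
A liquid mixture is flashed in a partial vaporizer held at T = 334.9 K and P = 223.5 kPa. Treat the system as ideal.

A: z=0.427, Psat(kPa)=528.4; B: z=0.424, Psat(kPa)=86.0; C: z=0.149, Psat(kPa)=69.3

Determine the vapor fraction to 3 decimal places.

Raoult's law: Kᵢ = Pᵢˢᵃᵗ/P = Pᵢˢᵃᵗ/223.5.
  K_A = 528.4/223.5 = 2.36421, K_B = 86.0/223.5 = 0.38479, K_C = 69.3/223.5 = 0.31007
Let ψ = V/F and solve Σ zᵢ(Kᵢ−1)/(1+ψ(Kᵢ−1)) = 0.
Feasibility: ΣzᵢKᵢ = 1.219, Σzᵢ/Kᵢ = 1.763 — both > 1, two phases present.
Newton–Raphson from ψ = 0.5:
  ψ = 0.500: g = -0.1874, g' = -0.781 → ψ = 0.260
  ψ = 0.260: g = -0.0058, g' = -0.766 → ψ = 0.252
Converged at ψ = 0.252.

ψ = 0.252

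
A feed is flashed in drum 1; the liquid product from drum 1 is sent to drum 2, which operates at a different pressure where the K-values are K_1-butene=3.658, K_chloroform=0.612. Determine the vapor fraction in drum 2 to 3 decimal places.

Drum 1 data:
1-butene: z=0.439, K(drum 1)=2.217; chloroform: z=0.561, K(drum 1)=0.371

V/F (drum 2) = 0.630

Drum 1:
Material balance + equilibrium reduce to Σ zᵢ(Kᵢ−1)/(1+ψ₁(Kᵢ−1)) = 0.
Feasibility: ΣzᵢKᵢ = 1.181, Σzᵢ/Kᵢ = 1.710 — both > 1, two phases present.
Binary case is linear: z₁(K₁−1)(1+ψ₁(K₂−1)) + z₂(K₂−1)(1+ψ₁(K₁−1)) = 0
⇒ ψ₁ = [z₁(K₁−1)+z₂(K₂−1)] / [−(K₁−1)(K₂−1)] = 0.1814/0.7655 = 0.237
Drum-1 compositions:
  1-butene: x = 0.341, y = 0.755
  chloroform: x = 0.659, y = 0.245
Drum-2 feed = drum-1 liquid: z₂ = (0.3407, 0.6593).
Drum 2:
Rachford–Rice: g(ψ₂) = Σ zᵢ(Kᵢ−1)/(1+ψ₂(Kᵢ−1)) = 0.
Check two-phase: ΣzᵢKᵢ = 1.650 > 1 and Σzᵢ/Kᵢ = 1.170 > 1, so g(0) = 0.650 > 0 and g(1) = -0.170 < 0.
Iterate (Newton) starting at ψ₂ = 0.5:
  ψ₂ = 0.500: g = 0.0715, g' = -0.597 → ψ₂ = 0.620
  ψ₂ = 0.620: g = 0.0053, g' = -0.515 → ψ₂ = 0.630
Converged at ψ₂ = 0.630.
  1-butene: x = 0.127, y = 0.466
  chloroform: x = 0.873, y = 0.534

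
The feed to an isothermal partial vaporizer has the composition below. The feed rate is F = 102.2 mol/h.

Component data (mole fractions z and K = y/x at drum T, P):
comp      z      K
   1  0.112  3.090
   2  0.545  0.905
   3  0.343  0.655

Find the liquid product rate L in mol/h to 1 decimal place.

L = 86.6 mol/h

Rachford–Rice: g(ψ) = Σ zᵢ(Kᵢ−1)/(1+ψ(Kᵢ−1)) = 0.
g(0) = ΣzᵢKᵢ − 1 = 0.064 and g(1) = 1 − Σzᵢ/Kᵢ = -0.162, so a root lies in (0, 1).
Iterate (Newton) starting at ψ = 0.57:
  ψ = 0.570: g = -0.0952, g' = -0.171 → ψ = 0.012
  ψ = 0.012: g = 0.0577, g' = -0.512 → ψ = 0.125
  ψ = 0.125: g = 0.0096, g' = -0.357 → ψ = 0.152
  ψ = 0.152: g = 0.0003, g' = -0.333 → ψ = 0.153
Converged at ψ = 0.153.
Then V = ψ·F = 0.1527·102.2 = 15.6 mol/h and L = F − V = 86.6 mol/h.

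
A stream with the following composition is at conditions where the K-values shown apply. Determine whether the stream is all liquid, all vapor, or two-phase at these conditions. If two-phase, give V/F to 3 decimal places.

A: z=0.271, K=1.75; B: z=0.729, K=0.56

all liquid

ΣzᵢKᵢ = 0.882; Σzᵢ/Kᵢ = 1.457.
Since ΣzᵢKᵢ < 1 the mixture is below its bubble point — single liquid phase.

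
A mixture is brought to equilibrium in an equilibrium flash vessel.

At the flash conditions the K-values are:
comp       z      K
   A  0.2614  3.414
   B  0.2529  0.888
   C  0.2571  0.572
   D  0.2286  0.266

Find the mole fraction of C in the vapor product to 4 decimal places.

y_C = 0.1682

Iterate (Newton) starting at ψ = 0.5:
  ψ = 0.5000: g = -0.14916, g' = -0.6999 → ψ = 0.2869
  ψ = 0.2869: g = 0.00557, g' = -0.7940 → ψ = 0.2939
Converged at ψ = 0.2939.
Compositions from xᵢ = zᵢ/(1+ψ(Kᵢ−1)), yᵢ = Kᵢxᵢ:
  A: x = 0.1529, y = 0.5220
  B: x = 0.2615, y = 0.2322
  C: x = 0.2941, y = 0.1682
  D: x = 0.2915, y = 0.0775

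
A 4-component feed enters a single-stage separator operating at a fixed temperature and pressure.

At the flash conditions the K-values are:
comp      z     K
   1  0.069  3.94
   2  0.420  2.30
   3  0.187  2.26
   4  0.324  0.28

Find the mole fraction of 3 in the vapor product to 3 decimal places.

y_3 = 0.224

Material balance + equilibrium reduce to Σ zᵢ(Kᵢ−1)/(1+V/F(Kᵢ−1)) = 0.
Feasibility: ΣzᵢKᵢ = 1.751, Σzᵢ/Kᵢ = 1.440 — both > 1, two phases present.
Iterate (Newton) starting at V/F = 0.7:
  V/F = 0.700: g = 0.0071, g' = -1.025 → V/F = 0.707
Converged at V/F = 0.707.
Compositions from xᵢ = zᵢ/(1+V/F(Kᵢ−1)), yᵢ = Kᵢxᵢ:
  1: x = 0.022, y = 0.088
  2: x = 0.219, y = 0.503
  3: x = 0.099, y = 0.224
  4: x = 0.660, y = 0.185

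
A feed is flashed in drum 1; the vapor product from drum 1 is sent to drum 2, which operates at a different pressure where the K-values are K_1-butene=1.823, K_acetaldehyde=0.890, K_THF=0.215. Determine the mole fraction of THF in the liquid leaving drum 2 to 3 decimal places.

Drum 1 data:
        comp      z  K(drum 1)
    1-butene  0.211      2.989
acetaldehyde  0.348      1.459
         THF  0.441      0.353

Drum 1:
Rachford–Rice: g(ψ₁) = Σ zᵢ(Kᵢ−1)/(1+ψ₁(Kᵢ−1)) = 0.
Feasibility: ΣzᵢKᵢ = 1.294, Σzᵢ/Kᵢ = 1.558 — both > 1, two phases present.
Newton–Raphson from ψ₁ = 0.5:
  ψ₁ = 0.500: g = -0.0814, g' = -0.662 → ψ₁ = 0.377
  ψ₁ = 0.377: g = -0.0013, g' = -0.649 → ψ₁ = 0.375
Converged at ψ₁ = 0.375.
Drum-1 compositions:
  1-butene: x = 0.121, y = 0.361
  acetaldehyde: x = 0.297, y = 0.433
  THF: x = 0.582, y = 0.206
Drum-2 feed = drum-1 vapor: z₂ = (0.3613, 0.4332, 0.2055).
Drum 2:
Let ψ₂ = V/F and solve Σ zᵢ(Kᵢ−1)/(1+ψ₂(Kᵢ−1)) = 0.
Feasibility: ΣzᵢKᵢ = 1.088, Σzᵢ/Kᵢ = 1.641 — both > 1, two phases present.
Newton iteration, ψ₂⁰ = 0.5:
  ψ₂ = 0.500: g = -0.1053, g' = -0.472 → ψ₂ = 0.277
  ψ₂ = 0.277: g = -0.0131, g' = -0.375 → ψ₂ = 0.242
Converged at ψ₂ = 0.242.
  1-butene: x = 0.301, y = 0.549
  acetaldehyde: x = 0.445, y = 0.396
  THF: x = 0.254, y = 0.055

x_THF (drum 2) = 0.254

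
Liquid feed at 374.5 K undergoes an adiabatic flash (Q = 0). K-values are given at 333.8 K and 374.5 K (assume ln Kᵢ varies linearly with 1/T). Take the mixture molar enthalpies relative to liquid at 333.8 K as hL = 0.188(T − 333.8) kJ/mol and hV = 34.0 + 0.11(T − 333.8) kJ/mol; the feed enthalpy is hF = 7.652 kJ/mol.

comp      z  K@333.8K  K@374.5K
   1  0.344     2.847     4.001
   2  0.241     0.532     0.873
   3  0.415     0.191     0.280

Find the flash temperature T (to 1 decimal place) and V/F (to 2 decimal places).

Adiabatic flash: solve Rachford–Rice at each trial T, then check hF = ψ·hV(T) + (1−ψ)·hL(T).
  T = 333.8 K: K = (2.847, 0.532, 0.191), RR gives ψ = 0.145, H_out = 4.924 kJ/mol
  T = 374.5 K: K = (4.001, 0.873, 0.280), RR gives ψ = 0.416, H_out = 20.483 kJ/mol
  T = 354.1 K: K = (3.407, 0.691, 0.234), RR gives ψ = 0.287, H_out = 13.127 kJ/mol
  T = 344.0 K: K = (3.124, 0.609, 0.212), RR gives ψ = 0.219, H_out = 9.201 kJ/mol
  T = 338.9 K: K = (2.984, 0.570, 0.201), RR gives ψ = 0.183, H_out = 7.110 kJ/mol
  T = 341.4 K: K = (3.053, 0.589, 0.207), RR gives ψ = 0.201, H_out = 8.146 kJ/mol
  T = 340.1 K: K = (3.017, 0.579, 0.204), RR gives ψ = 0.192, H_out = 7.610 kJ/mol
Linear interpolation between T = 340.1 (H_out = 7.610) and T = 341.4 (H_out = 8.146) on hF = 7.652 gives T ≈ 340.2 K, at which ψ = 0.19.

T = 340.2 K, V/F = 0.19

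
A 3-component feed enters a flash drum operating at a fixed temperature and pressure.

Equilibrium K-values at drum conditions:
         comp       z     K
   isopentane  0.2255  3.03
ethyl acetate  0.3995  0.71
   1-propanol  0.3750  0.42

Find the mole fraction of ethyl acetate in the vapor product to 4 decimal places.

y_ethyl acetate = 0.2955

Newton–Raphson from ψ = 0.67:
  ψ = 0.6700: g = -0.30558, g' = -0.5561 → ψ = 0.1205
  ψ = 0.1205: g = 0.01393, g' = -0.7818 → ψ = 0.1383
  ψ = 0.1383: g = 0.00027, g' = -0.7521 → ψ = 0.1386
Converged at ψ = 0.1386.
Compositions from xᵢ = zᵢ/(1+ψ(Kᵢ−1)), yᵢ = Kᵢxᵢ:
  isopentane: x = 0.1760, y = 0.5332
  ethyl acetate: x = 0.4162, y = 0.2955
  1-propanol: x = 0.4078, y = 0.1713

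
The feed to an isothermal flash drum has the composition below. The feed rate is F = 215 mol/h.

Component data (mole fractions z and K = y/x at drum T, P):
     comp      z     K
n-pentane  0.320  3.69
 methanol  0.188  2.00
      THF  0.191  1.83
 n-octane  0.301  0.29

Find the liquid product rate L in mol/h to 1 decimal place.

L = 47.2 mol/h

Material balance + equilibrium reduce to Σ zᵢ(Kᵢ−1)/(1+ψ(Kᵢ−1)) = 0.
g(0) = ΣzᵢKᵢ − 1 = 0.994 and g(1) = 1 − Σzᵢ/Kᵢ = -0.323, so a root lies in (0, 1).
Iterate (Newton) starting at ψ = 0.59:
  ψ = 0.590: g = 0.1896, g' = -0.929 → ψ = 0.794
  ψ = 0.794: g = -0.0151, g' = -1.139 → ψ = 0.781
Converged at ψ = 0.781.
Then V = ψ·F = 0.7807·215 = 167.8 mol/h and L = F − V = 47.2 mol/h.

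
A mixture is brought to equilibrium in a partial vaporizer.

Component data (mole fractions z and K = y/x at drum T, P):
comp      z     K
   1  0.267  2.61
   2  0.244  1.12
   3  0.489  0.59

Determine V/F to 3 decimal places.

V/F = 0.540

Material balance + equilibrium reduce to Σ zᵢ(Kᵢ−1)/(1+V/F(Kᵢ−1)) = 0.
Check two-phase: ΣzᵢKᵢ = 1.259 > 1 and Σzᵢ/Kᵢ = 1.149 > 1, so g(0) = 0.259 > 0 and g(1) = -0.149 < 0.
Iterate (Newton) starting at V/F = 0.66:
  V/F = 0.660: g = -0.0393, g' = -0.320 → V/F = 0.537
  V/F = 0.537: g = 0.0009, g' = -0.337 → V/F = 0.540
Converged at V/F = 0.540.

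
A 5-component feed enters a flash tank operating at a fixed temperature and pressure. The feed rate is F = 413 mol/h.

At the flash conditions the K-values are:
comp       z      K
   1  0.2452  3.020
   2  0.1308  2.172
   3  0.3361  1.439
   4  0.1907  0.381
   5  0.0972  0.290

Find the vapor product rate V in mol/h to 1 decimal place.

V = 321.8 mol/h

Material balance + equilibrium reduce to Σ zᵢ(Kᵢ−1)/(1+ψ(Kᵢ−1)) = 0.
g(0) = ΣzᵢKᵢ − 1 = 0.6091 and g(1) = 1 − Σzᵢ/Kᵢ = -0.2107, so a root lies in (0, 1).
Iterate (Newton) starting at ψ = 0.5:
  ψ = 0.5000: g = 0.18612, g' = -0.6337 → ψ = 0.7937
  ψ = 0.7937: g = -0.01108, g' = -0.7711 → ψ = 0.7794
  ψ = 0.7794: g = -0.00012, g' = -0.7544 → ψ = 0.7792
Converged at ψ = 0.7792.
Then V = ψ·F = 0.7792·413 = 321.8 mol/h and L = F − V = 91.2 mol/h.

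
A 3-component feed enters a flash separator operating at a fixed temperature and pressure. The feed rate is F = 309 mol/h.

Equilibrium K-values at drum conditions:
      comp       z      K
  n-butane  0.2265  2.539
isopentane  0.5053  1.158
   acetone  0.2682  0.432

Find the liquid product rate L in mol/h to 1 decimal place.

Material balance + equilibrium reduce to Σ zᵢ(Kᵢ−1)/(1+V/F(Kᵢ−1)) = 0.
Feasibility: ΣzᵢKᵢ = 1.2761, Σzᵢ/Kᵢ = 1.1464 — both > 1, two phases present.
Newton–Raphson from V/F = 0.5:
  V/F = 0.5000: g = 0.05823, g' = -0.3510 → V/F = 0.6659
  V/F = 0.6659: g = -0.00062, g' = -0.3650 → V/F = 0.6642
Converged at V/F = 0.6642.
Then V = V/F·F = 0.6642·309 = 205.2 mol/h and L = F − V = 103.8 mol/h.

L = 103.8 mol/h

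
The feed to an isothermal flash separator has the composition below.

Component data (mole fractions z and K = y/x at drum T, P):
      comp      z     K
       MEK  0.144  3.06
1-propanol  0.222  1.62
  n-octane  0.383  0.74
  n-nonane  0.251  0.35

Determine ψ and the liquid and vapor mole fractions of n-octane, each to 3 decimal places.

Rachford–Rice: g(ψ) = Σ zᵢ(Kᵢ−1)/(1+ψ(Kᵢ−1)) = 0.
Check two-phase: ΣzᵢKᵢ = 1.172 > 1 and Σzᵢ/Kᵢ = 1.419 > 1, so g(0) = 0.172 > 0 and g(1) = -0.419 < 0.
Newton iteration, ψ⁰ = 0.5:
  ψ = 0.500: g = -0.1050, g' = -0.465 → ψ = 0.274
  ψ = 0.274: g = 0.0014, g' = -0.499 → ψ = 0.277
Converged at ψ = 0.277.
Compositions from xᵢ = zᵢ/(1+ψ(Kᵢ−1)), yᵢ = Kᵢxᵢ:
  MEK: x = 0.092, y = 0.281
  1-propanol: x = 0.189, y = 0.307
  n-octane: x = 0.413, y = 0.305
  n-nonane: x = 0.306, y = 0.107

ψ = 0.277, x_n-octane = 0.413, y_n-octane = 0.305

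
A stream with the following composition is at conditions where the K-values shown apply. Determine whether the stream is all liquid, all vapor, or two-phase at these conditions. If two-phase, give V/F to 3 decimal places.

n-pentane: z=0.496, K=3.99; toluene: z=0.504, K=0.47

ΣzᵢKᵢ = 2.216; Σzᵢ/Kᵢ = 1.197.
Both exceed 1, so a two-phase solution exists.
Rachford–Rice: g(ψ) = Σ zᵢ(Kᵢ−1)/(1+ψ(Kᵢ−1)) = 0.
Newton iteration, ψ⁰ = 0.5:
  ψ = 0.500: g = 0.2310, g' = -0.974 → ψ = 0.737
  ψ = 0.737: g = 0.0245, g' = -0.813 → ψ = 0.767
Converged at ψ = 0.767.

two-phase, V/F = 0.767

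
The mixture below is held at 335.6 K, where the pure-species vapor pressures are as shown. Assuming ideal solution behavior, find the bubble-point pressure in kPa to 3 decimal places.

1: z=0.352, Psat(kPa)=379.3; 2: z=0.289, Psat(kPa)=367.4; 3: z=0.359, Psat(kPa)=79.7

At the bubble point ψ → 0, so ΣzᵢKᵢ = 1 with Kᵢ = Pᵢˢᵃᵗ/P ⇒ P = ΣzᵢPᵢˢᵃᵗ.
P = 0.352·379.3 + 0.289·367.4 + 0.359·79.7 = 268.304 kPa

Pbub = 268.304 kPa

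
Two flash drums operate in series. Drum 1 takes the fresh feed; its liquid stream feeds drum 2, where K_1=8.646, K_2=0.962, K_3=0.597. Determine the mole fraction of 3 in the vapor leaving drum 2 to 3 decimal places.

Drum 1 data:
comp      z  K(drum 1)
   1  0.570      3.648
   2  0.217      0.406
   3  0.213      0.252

y_3 (drum 2) = 0.354

Drum 1:
Newton iteration, ψ₁⁰ = 0.38:
  ψ₁ = 0.380: g = 0.3633, g' = -1.353 → ψ₁ = 0.648
  ψ₁ = 0.648: g = 0.0365, g' = -1.193 → ψ₁ = 0.679
Converged at ψ₁ = 0.679.
Drum-1 compositions:
  1: x = 0.204, y = 0.743
  2: x = 0.364, y = 0.148
  3: x = 0.433, y = 0.109
Drum-2 feed = drum-1 liquid: z₂ = (0.2038, 0.3636, 0.4326).
Drum 2:
Rachford–Rice: g(ψ₂) = Σ zᵢ(Kᵢ−1)/(1+ψ₂(Kᵢ−1)) = 0.
Check two-phase: ΣzᵢKᵢ = 2.370 > 1 and Σzᵢ/Kᵢ = 1.126 > 1, so g(0) = 1.370 > 0 and g(1) = -0.126 < 0.
Newton–Raphson from ψ₂ = 0.52:
  ψ₂ = 0.520: g = 0.0784, g' = -0.594 → ψ₂ = 0.652
  ψ₂ = 0.652: g = 0.0096, g' = -0.462 → ψ₂ = 0.673
Converged at ψ₂ = 0.673.
  1: x = 0.033, y = 0.287
  2: x = 0.373, y = 0.359
  3: x = 0.594, y = 0.354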